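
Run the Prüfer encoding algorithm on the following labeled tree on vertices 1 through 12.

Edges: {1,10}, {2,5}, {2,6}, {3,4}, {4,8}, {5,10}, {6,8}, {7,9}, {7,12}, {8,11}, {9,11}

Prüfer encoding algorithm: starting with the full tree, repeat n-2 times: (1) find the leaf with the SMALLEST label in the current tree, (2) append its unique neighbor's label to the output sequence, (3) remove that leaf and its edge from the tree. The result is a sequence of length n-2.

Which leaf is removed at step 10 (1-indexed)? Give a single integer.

Answer: 9

Derivation:
Step 1: current leaves = {1,3,12}. Remove leaf 1 (neighbor: 10).
Step 2: current leaves = {3,10,12}. Remove leaf 3 (neighbor: 4).
Step 3: current leaves = {4,10,12}. Remove leaf 4 (neighbor: 8).
Step 4: current leaves = {10,12}. Remove leaf 10 (neighbor: 5).
Step 5: current leaves = {5,12}. Remove leaf 5 (neighbor: 2).
Step 6: current leaves = {2,12}. Remove leaf 2 (neighbor: 6).
Step 7: current leaves = {6,12}. Remove leaf 6 (neighbor: 8).
Step 8: current leaves = {8,12}. Remove leaf 8 (neighbor: 11).
Step 9: current leaves = {11,12}. Remove leaf 11 (neighbor: 9).
Step 10: current leaves = {9,12}. Remove leaf 9 (neighbor: 7).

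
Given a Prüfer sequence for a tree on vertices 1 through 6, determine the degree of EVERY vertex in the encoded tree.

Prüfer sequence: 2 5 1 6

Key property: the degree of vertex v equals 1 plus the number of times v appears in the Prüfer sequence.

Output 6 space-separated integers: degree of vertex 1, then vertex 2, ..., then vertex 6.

Answer: 2 2 1 1 2 2

Derivation:
p_1 = 2: count[2] becomes 1
p_2 = 5: count[5] becomes 1
p_3 = 1: count[1] becomes 1
p_4 = 6: count[6] becomes 1
Degrees (1 + count): deg[1]=1+1=2, deg[2]=1+1=2, deg[3]=1+0=1, deg[4]=1+0=1, deg[5]=1+1=2, deg[6]=1+1=2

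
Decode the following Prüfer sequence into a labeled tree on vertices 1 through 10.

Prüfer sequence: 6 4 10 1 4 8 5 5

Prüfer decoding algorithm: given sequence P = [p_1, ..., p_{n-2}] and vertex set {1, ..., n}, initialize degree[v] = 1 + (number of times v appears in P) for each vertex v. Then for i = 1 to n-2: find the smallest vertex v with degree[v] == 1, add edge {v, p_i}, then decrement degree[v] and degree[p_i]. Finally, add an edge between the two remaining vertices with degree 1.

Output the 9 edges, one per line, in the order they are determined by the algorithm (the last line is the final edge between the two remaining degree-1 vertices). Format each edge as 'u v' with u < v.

Initial degrees: {1:2, 2:1, 3:1, 4:3, 5:3, 6:2, 7:1, 8:2, 9:1, 10:2}
Step 1: smallest deg-1 vertex = 2, p_1 = 6. Add edge {2,6}. Now deg[2]=0, deg[6]=1.
Step 2: smallest deg-1 vertex = 3, p_2 = 4. Add edge {3,4}. Now deg[3]=0, deg[4]=2.
Step 3: smallest deg-1 vertex = 6, p_3 = 10. Add edge {6,10}. Now deg[6]=0, deg[10]=1.
Step 4: smallest deg-1 vertex = 7, p_4 = 1. Add edge {1,7}. Now deg[7]=0, deg[1]=1.
Step 5: smallest deg-1 vertex = 1, p_5 = 4. Add edge {1,4}. Now deg[1]=0, deg[4]=1.
Step 6: smallest deg-1 vertex = 4, p_6 = 8. Add edge {4,8}. Now deg[4]=0, deg[8]=1.
Step 7: smallest deg-1 vertex = 8, p_7 = 5. Add edge {5,8}. Now deg[8]=0, deg[5]=2.
Step 8: smallest deg-1 vertex = 9, p_8 = 5. Add edge {5,9}. Now deg[9]=0, deg[5]=1.
Final: two remaining deg-1 vertices are 5, 10. Add edge {5,10}.

Answer: 2 6
3 4
6 10
1 7
1 4
4 8
5 8
5 9
5 10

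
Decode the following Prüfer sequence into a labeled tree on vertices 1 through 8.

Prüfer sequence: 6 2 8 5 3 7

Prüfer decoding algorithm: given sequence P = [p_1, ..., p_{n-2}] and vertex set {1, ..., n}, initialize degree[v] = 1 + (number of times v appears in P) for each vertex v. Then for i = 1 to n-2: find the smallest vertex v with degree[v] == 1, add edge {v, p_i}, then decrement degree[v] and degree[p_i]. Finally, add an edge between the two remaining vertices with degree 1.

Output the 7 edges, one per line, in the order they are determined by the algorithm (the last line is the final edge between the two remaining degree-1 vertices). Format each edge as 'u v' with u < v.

Initial degrees: {1:1, 2:2, 3:2, 4:1, 5:2, 6:2, 7:2, 8:2}
Step 1: smallest deg-1 vertex = 1, p_1 = 6. Add edge {1,6}. Now deg[1]=0, deg[6]=1.
Step 2: smallest deg-1 vertex = 4, p_2 = 2. Add edge {2,4}. Now deg[4]=0, deg[2]=1.
Step 3: smallest deg-1 vertex = 2, p_3 = 8. Add edge {2,8}. Now deg[2]=0, deg[8]=1.
Step 4: smallest deg-1 vertex = 6, p_4 = 5. Add edge {5,6}. Now deg[6]=0, deg[5]=1.
Step 5: smallest deg-1 vertex = 5, p_5 = 3. Add edge {3,5}. Now deg[5]=0, deg[3]=1.
Step 6: smallest deg-1 vertex = 3, p_6 = 7. Add edge {3,7}. Now deg[3]=0, deg[7]=1.
Final: two remaining deg-1 vertices are 7, 8. Add edge {7,8}.

Answer: 1 6
2 4
2 8
5 6
3 5
3 7
7 8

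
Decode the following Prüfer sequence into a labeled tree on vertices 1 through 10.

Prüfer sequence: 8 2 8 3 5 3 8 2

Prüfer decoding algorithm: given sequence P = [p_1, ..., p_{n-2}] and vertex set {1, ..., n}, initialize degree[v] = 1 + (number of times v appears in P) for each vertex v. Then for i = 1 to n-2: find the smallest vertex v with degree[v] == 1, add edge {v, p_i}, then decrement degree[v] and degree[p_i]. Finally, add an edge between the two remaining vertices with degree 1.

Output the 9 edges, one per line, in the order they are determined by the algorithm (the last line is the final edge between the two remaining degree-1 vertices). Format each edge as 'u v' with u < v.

Answer: 1 8
2 4
6 8
3 7
5 9
3 5
3 8
2 8
2 10

Derivation:
Initial degrees: {1:1, 2:3, 3:3, 4:1, 5:2, 6:1, 7:1, 8:4, 9:1, 10:1}
Step 1: smallest deg-1 vertex = 1, p_1 = 8. Add edge {1,8}. Now deg[1]=0, deg[8]=3.
Step 2: smallest deg-1 vertex = 4, p_2 = 2. Add edge {2,4}. Now deg[4]=0, deg[2]=2.
Step 3: smallest deg-1 vertex = 6, p_3 = 8. Add edge {6,8}. Now deg[6]=0, deg[8]=2.
Step 4: smallest deg-1 vertex = 7, p_4 = 3. Add edge {3,7}. Now deg[7]=0, deg[3]=2.
Step 5: smallest deg-1 vertex = 9, p_5 = 5. Add edge {5,9}. Now deg[9]=0, deg[5]=1.
Step 6: smallest deg-1 vertex = 5, p_6 = 3. Add edge {3,5}. Now deg[5]=0, deg[3]=1.
Step 7: smallest deg-1 vertex = 3, p_7 = 8. Add edge {3,8}. Now deg[3]=0, deg[8]=1.
Step 8: smallest deg-1 vertex = 8, p_8 = 2. Add edge {2,8}. Now deg[8]=0, deg[2]=1.
Final: two remaining deg-1 vertices are 2, 10. Add edge {2,10}.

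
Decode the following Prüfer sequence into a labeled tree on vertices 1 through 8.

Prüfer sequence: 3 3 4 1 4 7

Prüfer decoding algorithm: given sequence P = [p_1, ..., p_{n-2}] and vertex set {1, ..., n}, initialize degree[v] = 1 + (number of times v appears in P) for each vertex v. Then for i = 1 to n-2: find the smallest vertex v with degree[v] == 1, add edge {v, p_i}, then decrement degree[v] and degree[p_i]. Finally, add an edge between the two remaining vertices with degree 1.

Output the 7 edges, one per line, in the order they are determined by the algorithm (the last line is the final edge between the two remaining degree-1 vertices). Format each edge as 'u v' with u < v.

Answer: 2 3
3 5
3 4
1 6
1 4
4 7
7 8

Derivation:
Initial degrees: {1:2, 2:1, 3:3, 4:3, 5:1, 6:1, 7:2, 8:1}
Step 1: smallest deg-1 vertex = 2, p_1 = 3. Add edge {2,3}. Now deg[2]=0, deg[3]=2.
Step 2: smallest deg-1 vertex = 5, p_2 = 3. Add edge {3,5}. Now deg[5]=0, deg[3]=1.
Step 3: smallest deg-1 vertex = 3, p_3 = 4. Add edge {3,4}. Now deg[3]=0, deg[4]=2.
Step 4: smallest deg-1 vertex = 6, p_4 = 1. Add edge {1,6}. Now deg[6]=0, deg[1]=1.
Step 5: smallest deg-1 vertex = 1, p_5 = 4. Add edge {1,4}. Now deg[1]=0, deg[4]=1.
Step 6: smallest deg-1 vertex = 4, p_6 = 7. Add edge {4,7}. Now deg[4]=0, deg[7]=1.
Final: two remaining deg-1 vertices are 7, 8. Add edge {7,8}.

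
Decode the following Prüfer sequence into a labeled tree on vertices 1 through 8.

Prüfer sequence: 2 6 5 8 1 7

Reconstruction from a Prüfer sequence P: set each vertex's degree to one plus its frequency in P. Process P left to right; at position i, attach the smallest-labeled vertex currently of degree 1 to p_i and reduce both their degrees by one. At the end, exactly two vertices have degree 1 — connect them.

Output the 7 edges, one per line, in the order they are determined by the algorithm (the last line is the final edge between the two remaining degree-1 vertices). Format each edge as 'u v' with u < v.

Initial degrees: {1:2, 2:2, 3:1, 4:1, 5:2, 6:2, 7:2, 8:2}
Step 1: smallest deg-1 vertex = 3, p_1 = 2. Add edge {2,3}. Now deg[3]=0, deg[2]=1.
Step 2: smallest deg-1 vertex = 2, p_2 = 6. Add edge {2,6}. Now deg[2]=0, deg[6]=1.
Step 3: smallest deg-1 vertex = 4, p_3 = 5. Add edge {4,5}. Now deg[4]=0, deg[5]=1.
Step 4: smallest deg-1 vertex = 5, p_4 = 8. Add edge {5,8}. Now deg[5]=0, deg[8]=1.
Step 5: smallest deg-1 vertex = 6, p_5 = 1. Add edge {1,6}. Now deg[6]=0, deg[1]=1.
Step 6: smallest deg-1 vertex = 1, p_6 = 7. Add edge {1,7}. Now deg[1]=0, deg[7]=1.
Final: two remaining deg-1 vertices are 7, 8. Add edge {7,8}.

Answer: 2 3
2 6
4 5
5 8
1 6
1 7
7 8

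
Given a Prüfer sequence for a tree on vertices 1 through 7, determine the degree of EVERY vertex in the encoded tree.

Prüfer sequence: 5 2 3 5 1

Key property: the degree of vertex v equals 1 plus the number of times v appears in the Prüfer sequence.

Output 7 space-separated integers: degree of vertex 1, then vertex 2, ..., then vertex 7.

p_1 = 5: count[5] becomes 1
p_2 = 2: count[2] becomes 1
p_3 = 3: count[3] becomes 1
p_4 = 5: count[5] becomes 2
p_5 = 1: count[1] becomes 1
Degrees (1 + count): deg[1]=1+1=2, deg[2]=1+1=2, deg[3]=1+1=2, deg[4]=1+0=1, deg[5]=1+2=3, deg[6]=1+0=1, deg[7]=1+0=1

Answer: 2 2 2 1 3 1 1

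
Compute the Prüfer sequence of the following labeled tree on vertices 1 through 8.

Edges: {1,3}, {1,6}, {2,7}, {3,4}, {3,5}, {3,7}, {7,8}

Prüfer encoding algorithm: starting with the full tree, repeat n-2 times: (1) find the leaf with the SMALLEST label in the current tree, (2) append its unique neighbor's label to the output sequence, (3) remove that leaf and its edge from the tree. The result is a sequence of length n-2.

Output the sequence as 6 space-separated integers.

Step 1: leaves = {2,4,5,6,8}. Remove smallest leaf 2, emit neighbor 7.
Step 2: leaves = {4,5,6,8}. Remove smallest leaf 4, emit neighbor 3.
Step 3: leaves = {5,6,8}. Remove smallest leaf 5, emit neighbor 3.
Step 4: leaves = {6,8}. Remove smallest leaf 6, emit neighbor 1.
Step 5: leaves = {1,8}. Remove smallest leaf 1, emit neighbor 3.
Step 6: leaves = {3,8}. Remove smallest leaf 3, emit neighbor 7.
Done: 2 vertices remain (7, 8). Sequence = [7 3 3 1 3 7]

Answer: 7 3 3 1 3 7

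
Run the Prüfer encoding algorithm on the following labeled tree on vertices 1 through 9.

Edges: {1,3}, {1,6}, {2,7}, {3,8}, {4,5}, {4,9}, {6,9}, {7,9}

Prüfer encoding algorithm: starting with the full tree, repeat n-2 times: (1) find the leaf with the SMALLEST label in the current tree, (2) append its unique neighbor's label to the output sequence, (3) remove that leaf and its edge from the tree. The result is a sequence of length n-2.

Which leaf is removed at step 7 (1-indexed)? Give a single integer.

Answer: 1

Derivation:
Step 1: current leaves = {2,5,8}. Remove leaf 2 (neighbor: 7).
Step 2: current leaves = {5,7,8}. Remove leaf 5 (neighbor: 4).
Step 3: current leaves = {4,7,8}. Remove leaf 4 (neighbor: 9).
Step 4: current leaves = {7,8}. Remove leaf 7 (neighbor: 9).
Step 5: current leaves = {8,9}. Remove leaf 8 (neighbor: 3).
Step 6: current leaves = {3,9}. Remove leaf 3 (neighbor: 1).
Step 7: current leaves = {1,9}. Remove leaf 1 (neighbor: 6).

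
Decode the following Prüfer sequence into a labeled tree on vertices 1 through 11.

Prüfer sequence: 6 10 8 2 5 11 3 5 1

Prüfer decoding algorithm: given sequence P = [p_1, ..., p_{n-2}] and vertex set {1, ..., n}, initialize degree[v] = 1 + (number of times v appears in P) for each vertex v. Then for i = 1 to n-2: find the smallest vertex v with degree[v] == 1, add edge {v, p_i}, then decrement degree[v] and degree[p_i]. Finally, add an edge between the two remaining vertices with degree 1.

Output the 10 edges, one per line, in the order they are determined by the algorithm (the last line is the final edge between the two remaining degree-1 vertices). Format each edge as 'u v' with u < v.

Answer: 4 6
6 10
7 8
2 8
2 5
9 11
3 10
3 5
1 5
1 11

Derivation:
Initial degrees: {1:2, 2:2, 3:2, 4:1, 5:3, 6:2, 7:1, 8:2, 9:1, 10:2, 11:2}
Step 1: smallest deg-1 vertex = 4, p_1 = 6. Add edge {4,6}. Now deg[4]=0, deg[6]=1.
Step 2: smallest deg-1 vertex = 6, p_2 = 10. Add edge {6,10}. Now deg[6]=0, deg[10]=1.
Step 3: smallest deg-1 vertex = 7, p_3 = 8. Add edge {7,8}. Now deg[7]=0, deg[8]=1.
Step 4: smallest deg-1 vertex = 8, p_4 = 2. Add edge {2,8}. Now deg[8]=0, deg[2]=1.
Step 5: smallest deg-1 vertex = 2, p_5 = 5. Add edge {2,5}. Now deg[2]=0, deg[5]=2.
Step 6: smallest deg-1 vertex = 9, p_6 = 11. Add edge {9,11}. Now deg[9]=0, deg[11]=1.
Step 7: smallest deg-1 vertex = 10, p_7 = 3. Add edge {3,10}. Now deg[10]=0, deg[3]=1.
Step 8: smallest deg-1 vertex = 3, p_8 = 5. Add edge {3,5}. Now deg[3]=0, deg[5]=1.
Step 9: smallest deg-1 vertex = 5, p_9 = 1. Add edge {1,5}. Now deg[5]=0, deg[1]=1.
Final: two remaining deg-1 vertices are 1, 11. Add edge {1,11}.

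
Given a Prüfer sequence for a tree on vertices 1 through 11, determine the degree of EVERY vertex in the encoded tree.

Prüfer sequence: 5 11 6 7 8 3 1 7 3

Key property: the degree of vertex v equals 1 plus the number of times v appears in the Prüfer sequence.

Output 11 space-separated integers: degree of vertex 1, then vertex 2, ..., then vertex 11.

Answer: 2 1 3 1 2 2 3 2 1 1 2

Derivation:
p_1 = 5: count[5] becomes 1
p_2 = 11: count[11] becomes 1
p_3 = 6: count[6] becomes 1
p_4 = 7: count[7] becomes 1
p_5 = 8: count[8] becomes 1
p_6 = 3: count[3] becomes 1
p_7 = 1: count[1] becomes 1
p_8 = 7: count[7] becomes 2
p_9 = 3: count[3] becomes 2
Degrees (1 + count): deg[1]=1+1=2, deg[2]=1+0=1, deg[3]=1+2=3, deg[4]=1+0=1, deg[5]=1+1=2, deg[6]=1+1=2, deg[7]=1+2=3, deg[8]=1+1=2, deg[9]=1+0=1, deg[10]=1+0=1, deg[11]=1+1=2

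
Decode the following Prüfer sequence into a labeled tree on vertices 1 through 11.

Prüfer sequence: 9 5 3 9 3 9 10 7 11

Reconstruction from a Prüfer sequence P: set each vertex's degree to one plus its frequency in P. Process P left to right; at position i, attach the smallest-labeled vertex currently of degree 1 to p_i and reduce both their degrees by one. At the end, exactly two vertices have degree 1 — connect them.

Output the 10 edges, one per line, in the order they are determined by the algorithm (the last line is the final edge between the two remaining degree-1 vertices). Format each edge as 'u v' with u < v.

Initial degrees: {1:1, 2:1, 3:3, 4:1, 5:2, 6:1, 7:2, 8:1, 9:4, 10:2, 11:2}
Step 1: smallest deg-1 vertex = 1, p_1 = 9. Add edge {1,9}. Now deg[1]=0, deg[9]=3.
Step 2: smallest deg-1 vertex = 2, p_2 = 5. Add edge {2,5}. Now deg[2]=0, deg[5]=1.
Step 3: smallest deg-1 vertex = 4, p_3 = 3. Add edge {3,4}. Now deg[4]=0, deg[3]=2.
Step 4: smallest deg-1 vertex = 5, p_4 = 9. Add edge {5,9}. Now deg[5]=0, deg[9]=2.
Step 5: smallest deg-1 vertex = 6, p_5 = 3. Add edge {3,6}. Now deg[6]=0, deg[3]=1.
Step 6: smallest deg-1 vertex = 3, p_6 = 9. Add edge {3,9}. Now deg[3]=0, deg[9]=1.
Step 7: smallest deg-1 vertex = 8, p_7 = 10. Add edge {8,10}. Now deg[8]=0, deg[10]=1.
Step 8: smallest deg-1 vertex = 9, p_8 = 7. Add edge {7,9}. Now deg[9]=0, deg[7]=1.
Step 9: smallest deg-1 vertex = 7, p_9 = 11. Add edge {7,11}. Now deg[7]=0, deg[11]=1.
Final: two remaining deg-1 vertices are 10, 11. Add edge {10,11}.

Answer: 1 9
2 5
3 4
5 9
3 6
3 9
8 10
7 9
7 11
10 11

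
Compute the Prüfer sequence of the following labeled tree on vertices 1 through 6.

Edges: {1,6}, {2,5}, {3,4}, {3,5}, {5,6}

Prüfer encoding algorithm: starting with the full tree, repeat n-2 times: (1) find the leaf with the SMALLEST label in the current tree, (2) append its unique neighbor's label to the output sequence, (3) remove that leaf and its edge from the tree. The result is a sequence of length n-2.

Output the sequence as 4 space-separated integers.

Step 1: leaves = {1,2,4}. Remove smallest leaf 1, emit neighbor 6.
Step 2: leaves = {2,4,6}. Remove smallest leaf 2, emit neighbor 5.
Step 3: leaves = {4,6}. Remove smallest leaf 4, emit neighbor 3.
Step 4: leaves = {3,6}. Remove smallest leaf 3, emit neighbor 5.
Done: 2 vertices remain (5, 6). Sequence = [6 5 3 5]

Answer: 6 5 3 5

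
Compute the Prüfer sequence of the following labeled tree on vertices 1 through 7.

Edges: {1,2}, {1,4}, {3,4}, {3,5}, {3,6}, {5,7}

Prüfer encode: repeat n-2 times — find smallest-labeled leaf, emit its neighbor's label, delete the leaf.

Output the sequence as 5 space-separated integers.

Step 1: leaves = {2,6,7}. Remove smallest leaf 2, emit neighbor 1.
Step 2: leaves = {1,6,7}. Remove smallest leaf 1, emit neighbor 4.
Step 3: leaves = {4,6,7}. Remove smallest leaf 4, emit neighbor 3.
Step 4: leaves = {6,7}. Remove smallest leaf 6, emit neighbor 3.
Step 5: leaves = {3,7}. Remove smallest leaf 3, emit neighbor 5.
Done: 2 vertices remain (5, 7). Sequence = [1 4 3 3 5]

Answer: 1 4 3 3 5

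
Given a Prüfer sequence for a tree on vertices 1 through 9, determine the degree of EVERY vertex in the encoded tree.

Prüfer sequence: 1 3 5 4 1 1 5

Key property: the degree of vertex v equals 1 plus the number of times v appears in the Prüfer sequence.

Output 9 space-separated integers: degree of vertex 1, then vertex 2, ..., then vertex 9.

p_1 = 1: count[1] becomes 1
p_2 = 3: count[3] becomes 1
p_3 = 5: count[5] becomes 1
p_4 = 4: count[4] becomes 1
p_5 = 1: count[1] becomes 2
p_6 = 1: count[1] becomes 3
p_7 = 5: count[5] becomes 2
Degrees (1 + count): deg[1]=1+3=4, deg[2]=1+0=1, deg[3]=1+1=2, deg[4]=1+1=2, deg[5]=1+2=3, deg[6]=1+0=1, deg[7]=1+0=1, deg[8]=1+0=1, deg[9]=1+0=1

Answer: 4 1 2 2 3 1 1 1 1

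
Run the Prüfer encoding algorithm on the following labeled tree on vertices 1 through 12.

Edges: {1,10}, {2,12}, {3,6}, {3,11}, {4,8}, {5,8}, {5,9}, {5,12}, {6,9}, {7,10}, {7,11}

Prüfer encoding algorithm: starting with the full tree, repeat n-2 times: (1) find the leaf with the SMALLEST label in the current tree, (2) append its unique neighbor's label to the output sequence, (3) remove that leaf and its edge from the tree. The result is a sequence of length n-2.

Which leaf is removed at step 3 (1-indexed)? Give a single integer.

Step 1: current leaves = {1,2,4}. Remove leaf 1 (neighbor: 10).
Step 2: current leaves = {2,4,10}. Remove leaf 2 (neighbor: 12).
Step 3: current leaves = {4,10,12}. Remove leaf 4 (neighbor: 8).

Answer: 4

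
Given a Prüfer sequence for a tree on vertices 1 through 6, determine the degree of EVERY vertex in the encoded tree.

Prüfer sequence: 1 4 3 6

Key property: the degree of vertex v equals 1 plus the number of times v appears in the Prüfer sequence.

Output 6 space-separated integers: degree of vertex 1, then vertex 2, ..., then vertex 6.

p_1 = 1: count[1] becomes 1
p_2 = 4: count[4] becomes 1
p_3 = 3: count[3] becomes 1
p_4 = 6: count[6] becomes 1
Degrees (1 + count): deg[1]=1+1=2, deg[2]=1+0=1, deg[3]=1+1=2, deg[4]=1+1=2, deg[5]=1+0=1, deg[6]=1+1=2

Answer: 2 1 2 2 1 2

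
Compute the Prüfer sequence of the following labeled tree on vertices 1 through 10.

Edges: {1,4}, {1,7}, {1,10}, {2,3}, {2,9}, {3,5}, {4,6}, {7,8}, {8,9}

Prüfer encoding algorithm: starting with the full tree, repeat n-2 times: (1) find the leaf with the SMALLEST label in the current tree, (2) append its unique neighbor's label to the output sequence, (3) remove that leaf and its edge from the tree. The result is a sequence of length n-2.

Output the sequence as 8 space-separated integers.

Step 1: leaves = {5,6,10}. Remove smallest leaf 5, emit neighbor 3.
Step 2: leaves = {3,6,10}. Remove smallest leaf 3, emit neighbor 2.
Step 3: leaves = {2,6,10}. Remove smallest leaf 2, emit neighbor 9.
Step 4: leaves = {6,9,10}. Remove smallest leaf 6, emit neighbor 4.
Step 5: leaves = {4,9,10}. Remove smallest leaf 4, emit neighbor 1.
Step 6: leaves = {9,10}. Remove smallest leaf 9, emit neighbor 8.
Step 7: leaves = {8,10}. Remove smallest leaf 8, emit neighbor 7.
Step 8: leaves = {7,10}. Remove smallest leaf 7, emit neighbor 1.
Done: 2 vertices remain (1, 10). Sequence = [3 2 9 4 1 8 7 1]

Answer: 3 2 9 4 1 8 7 1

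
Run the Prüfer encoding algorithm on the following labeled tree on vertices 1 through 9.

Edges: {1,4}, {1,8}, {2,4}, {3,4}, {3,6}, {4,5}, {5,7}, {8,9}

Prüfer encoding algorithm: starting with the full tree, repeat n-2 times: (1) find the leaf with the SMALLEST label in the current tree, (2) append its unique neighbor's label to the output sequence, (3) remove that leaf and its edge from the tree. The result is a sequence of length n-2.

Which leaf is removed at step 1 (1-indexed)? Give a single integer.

Answer: 2

Derivation:
Step 1: current leaves = {2,6,7,9}. Remove leaf 2 (neighbor: 4).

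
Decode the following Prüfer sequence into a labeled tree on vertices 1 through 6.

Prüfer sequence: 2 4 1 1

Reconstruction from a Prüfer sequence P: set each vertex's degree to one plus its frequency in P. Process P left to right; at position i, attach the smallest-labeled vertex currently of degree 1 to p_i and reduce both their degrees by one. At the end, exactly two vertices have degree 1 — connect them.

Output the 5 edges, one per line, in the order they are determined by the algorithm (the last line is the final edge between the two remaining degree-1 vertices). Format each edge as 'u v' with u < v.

Answer: 2 3
2 4
1 4
1 5
1 6

Derivation:
Initial degrees: {1:3, 2:2, 3:1, 4:2, 5:1, 6:1}
Step 1: smallest deg-1 vertex = 3, p_1 = 2. Add edge {2,3}. Now deg[3]=0, deg[2]=1.
Step 2: smallest deg-1 vertex = 2, p_2 = 4. Add edge {2,4}. Now deg[2]=0, deg[4]=1.
Step 3: smallest deg-1 vertex = 4, p_3 = 1. Add edge {1,4}. Now deg[4]=0, deg[1]=2.
Step 4: smallest deg-1 vertex = 5, p_4 = 1. Add edge {1,5}. Now deg[5]=0, deg[1]=1.
Final: two remaining deg-1 vertices are 1, 6. Add edge {1,6}.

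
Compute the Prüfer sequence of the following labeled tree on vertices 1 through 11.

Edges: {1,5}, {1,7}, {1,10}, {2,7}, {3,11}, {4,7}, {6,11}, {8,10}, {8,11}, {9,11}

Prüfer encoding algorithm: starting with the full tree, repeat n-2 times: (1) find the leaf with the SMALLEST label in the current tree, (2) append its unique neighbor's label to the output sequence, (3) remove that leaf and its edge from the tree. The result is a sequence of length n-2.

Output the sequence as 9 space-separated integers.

Step 1: leaves = {2,3,4,5,6,9}. Remove smallest leaf 2, emit neighbor 7.
Step 2: leaves = {3,4,5,6,9}. Remove smallest leaf 3, emit neighbor 11.
Step 3: leaves = {4,5,6,9}. Remove smallest leaf 4, emit neighbor 7.
Step 4: leaves = {5,6,7,9}. Remove smallest leaf 5, emit neighbor 1.
Step 5: leaves = {6,7,9}. Remove smallest leaf 6, emit neighbor 11.
Step 6: leaves = {7,9}. Remove smallest leaf 7, emit neighbor 1.
Step 7: leaves = {1,9}. Remove smallest leaf 1, emit neighbor 10.
Step 8: leaves = {9,10}. Remove smallest leaf 9, emit neighbor 11.
Step 9: leaves = {10,11}. Remove smallest leaf 10, emit neighbor 8.
Done: 2 vertices remain (8, 11). Sequence = [7 11 7 1 11 1 10 11 8]

Answer: 7 11 7 1 11 1 10 11 8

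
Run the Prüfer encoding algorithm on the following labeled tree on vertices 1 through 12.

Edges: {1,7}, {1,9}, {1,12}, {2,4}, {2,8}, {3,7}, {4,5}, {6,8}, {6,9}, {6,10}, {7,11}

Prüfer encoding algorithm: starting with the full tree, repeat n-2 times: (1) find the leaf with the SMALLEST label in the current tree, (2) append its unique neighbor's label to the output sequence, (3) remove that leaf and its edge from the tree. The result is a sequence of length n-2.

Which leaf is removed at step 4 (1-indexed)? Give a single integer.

Answer: 2

Derivation:
Step 1: current leaves = {3,5,10,11,12}. Remove leaf 3 (neighbor: 7).
Step 2: current leaves = {5,10,11,12}. Remove leaf 5 (neighbor: 4).
Step 3: current leaves = {4,10,11,12}. Remove leaf 4 (neighbor: 2).
Step 4: current leaves = {2,10,11,12}. Remove leaf 2 (neighbor: 8).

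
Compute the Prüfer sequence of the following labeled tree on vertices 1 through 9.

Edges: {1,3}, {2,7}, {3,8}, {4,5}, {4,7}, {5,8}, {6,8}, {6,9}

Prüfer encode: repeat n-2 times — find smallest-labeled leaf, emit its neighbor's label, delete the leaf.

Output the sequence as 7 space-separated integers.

Step 1: leaves = {1,2,9}. Remove smallest leaf 1, emit neighbor 3.
Step 2: leaves = {2,3,9}. Remove smallest leaf 2, emit neighbor 7.
Step 3: leaves = {3,7,9}. Remove smallest leaf 3, emit neighbor 8.
Step 4: leaves = {7,9}. Remove smallest leaf 7, emit neighbor 4.
Step 5: leaves = {4,9}. Remove smallest leaf 4, emit neighbor 5.
Step 6: leaves = {5,9}. Remove smallest leaf 5, emit neighbor 8.
Step 7: leaves = {8,9}. Remove smallest leaf 8, emit neighbor 6.
Done: 2 vertices remain (6, 9). Sequence = [3 7 8 4 5 8 6]

Answer: 3 7 8 4 5 8 6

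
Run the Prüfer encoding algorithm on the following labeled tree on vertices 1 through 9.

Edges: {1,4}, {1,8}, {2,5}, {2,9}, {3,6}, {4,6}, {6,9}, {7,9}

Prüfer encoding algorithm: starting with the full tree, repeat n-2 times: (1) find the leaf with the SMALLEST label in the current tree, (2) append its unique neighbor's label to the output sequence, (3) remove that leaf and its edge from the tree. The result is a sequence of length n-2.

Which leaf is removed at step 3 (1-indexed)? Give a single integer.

Step 1: current leaves = {3,5,7,8}. Remove leaf 3 (neighbor: 6).
Step 2: current leaves = {5,7,8}. Remove leaf 5 (neighbor: 2).
Step 3: current leaves = {2,7,8}. Remove leaf 2 (neighbor: 9).

Answer: 2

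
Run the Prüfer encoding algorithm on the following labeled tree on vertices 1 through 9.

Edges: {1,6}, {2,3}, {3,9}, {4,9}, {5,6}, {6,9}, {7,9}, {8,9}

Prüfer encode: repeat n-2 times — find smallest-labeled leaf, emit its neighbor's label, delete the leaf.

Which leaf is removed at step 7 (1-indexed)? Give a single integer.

Answer: 7

Derivation:
Step 1: current leaves = {1,2,4,5,7,8}. Remove leaf 1 (neighbor: 6).
Step 2: current leaves = {2,4,5,7,8}. Remove leaf 2 (neighbor: 3).
Step 3: current leaves = {3,4,5,7,8}. Remove leaf 3 (neighbor: 9).
Step 4: current leaves = {4,5,7,8}. Remove leaf 4 (neighbor: 9).
Step 5: current leaves = {5,7,8}. Remove leaf 5 (neighbor: 6).
Step 6: current leaves = {6,7,8}. Remove leaf 6 (neighbor: 9).
Step 7: current leaves = {7,8}. Remove leaf 7 (neighbor: 9).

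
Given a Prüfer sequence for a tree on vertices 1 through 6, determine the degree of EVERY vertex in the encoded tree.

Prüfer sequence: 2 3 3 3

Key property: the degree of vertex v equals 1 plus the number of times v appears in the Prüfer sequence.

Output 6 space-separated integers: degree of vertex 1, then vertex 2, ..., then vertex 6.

Answer: 1 2 4 1 1 1

Derivation:
p_1 = 2: count[2] becomes 1
p_2 = 3: count[3] becomes 1
p_3 = 3: count[3] becomes 2
p_4 = 3: count[3] becomes 3
Degrees (1 + count): deg[1]=1+0=1, deg[2]=1+1=2, deg[3]=1+3=4, deg[4]=1+0=1, deg[5]=1+0=1, deg[6]=1+0=1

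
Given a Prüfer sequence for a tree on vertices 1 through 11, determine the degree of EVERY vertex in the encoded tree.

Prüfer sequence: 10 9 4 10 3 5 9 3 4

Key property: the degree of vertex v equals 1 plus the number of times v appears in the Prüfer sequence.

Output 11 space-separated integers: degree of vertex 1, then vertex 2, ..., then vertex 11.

Answer: 1 1 3 3 2 1 1 1 3 3 1

Derivation:
p_1 = 10: count[10] becomes 1
p_2 = 9: count[9] becomes 1
p_3 = 4: count[4] becomes 1
p_4 = 10: count[10] becomes 2
p_5 = 3: count[3] becomes 1
p_6 = 5: count[5] becomes 1
p_7 = 9: count[9] becomes 2
p_8 = 3: count[3] becomes 2
p_9 = 4: count[4] becomes 2
Degrees (1 + count): deg[1]=1+0=1, deg[2]=1+0=1, deg[3]=1+2=3, deg[4]=1+2=3, deg[5]=1+1=2, deg[6]=1+0=1, deg[7]=1+0=1, deg[8]=1+0=1, deg[9]=1+2=3, deg[10]=1+2=3, deg[11]=1+0=1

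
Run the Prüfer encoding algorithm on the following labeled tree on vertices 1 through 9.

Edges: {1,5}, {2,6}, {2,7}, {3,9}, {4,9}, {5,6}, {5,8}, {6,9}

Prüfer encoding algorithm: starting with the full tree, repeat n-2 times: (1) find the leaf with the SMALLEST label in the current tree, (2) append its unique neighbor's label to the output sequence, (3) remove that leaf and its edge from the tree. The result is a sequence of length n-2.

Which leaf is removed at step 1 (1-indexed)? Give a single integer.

Answer: 1

Derivation:
Step 1: current leaves = {1,3,4,7,8}. Remove leaf 1 (neighbor: 5).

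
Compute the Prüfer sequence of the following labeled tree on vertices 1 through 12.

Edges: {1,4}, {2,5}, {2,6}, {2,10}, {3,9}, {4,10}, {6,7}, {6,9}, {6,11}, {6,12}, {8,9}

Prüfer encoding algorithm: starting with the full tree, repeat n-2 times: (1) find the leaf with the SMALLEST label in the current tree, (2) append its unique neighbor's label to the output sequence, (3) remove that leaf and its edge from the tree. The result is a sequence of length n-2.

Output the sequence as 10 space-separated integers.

Answer: 4 9 10 2 6 9 6 2 6 6

Derivation:
Step 1: leaves = {1,3,5,7,8,11,12}. Remove smallest leaf 1, emit neighbor 4.
Step 2: leaves = {3,4,5,7,8,11,12}. Remove smallest leaf 3, emit neighbor 9.
Step 3: leaves = {4,5,7,8,11,12}. Remove smallest leaf 4, emit neighbor 10.
Step 4: leaves = {5,7,8,10,11,12}. Remove smallest leaf 5, emit neighbor 2.
Step 5: leaves = {7,8,10,11,12}. Remove smallest leaf 7, emit neighbor 6.
Step 6: leaves = {8,10,11,12}. Remove smallest leaf 8, emit neighbor 9.
Step 7: leaves = {9,10,11,12}. Remove smallest leaf 9, emit neighbor 6.
Step 8: leaves = {10,11,12}. Remove smallest leaf 10, emit neighbor 2.
Step 9: leaves = {2,11,12}. Remove smallest leaf 2, emit neighbor 6.
Step 10: leaves = {11,12}. Remove smallest leaf 11, emit neighbor 6.
Done: 2 vertices remain (6, 12). Sequence = [4 9 10 2 6 9 6 2 6 6]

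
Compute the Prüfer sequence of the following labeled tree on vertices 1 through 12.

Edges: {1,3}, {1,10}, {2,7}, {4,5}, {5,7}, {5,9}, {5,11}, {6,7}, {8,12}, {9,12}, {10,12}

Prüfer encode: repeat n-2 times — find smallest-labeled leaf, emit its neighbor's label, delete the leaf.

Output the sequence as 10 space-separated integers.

Answer: 7 1 10 5 7 5 12 12 5 9

Derivation:
Step 1: leaves = {2,3,4,6,8,11}. Remove smallest leaf 2, emit neighbor 7.
Step 2: leaves = {3,4,6,8,11}. Remove smallest leaf 3, emit neighbor 1.
Step 3: leaves = {1,4,6,8,11}. Remove smallest leaf 1, emit neighbor 10.
Step 4: leaves = {4,6,8,10,11}. Remove smallest leaf 4, emit neighbor 5.
Step 5: leaves = {6,8,10,11}. Remove smallest leaf 6, emit neighbor 7.
Step 6: leaves = {7,8,10,11}. Remove smallest leaf 7, emit neighbor 5.
Step 7: leaves = {8,10,11}. Remove smallest leaf 8, emit neighbor 12.
Step 8: leaves = {10,11}. Remove smallest leaf 10, emit neighbor 12.
Step 9: leaves = {11,12}. Remove smallest leaf 11, emit neighbor 5.
Step 10: leaves = {5,12}. Remove smallest leaf 5, emit neighbor 9.
Done: 2 vertices remain (9, 12). Sequence = [7 1 10 5 7 5 12 12 5 9]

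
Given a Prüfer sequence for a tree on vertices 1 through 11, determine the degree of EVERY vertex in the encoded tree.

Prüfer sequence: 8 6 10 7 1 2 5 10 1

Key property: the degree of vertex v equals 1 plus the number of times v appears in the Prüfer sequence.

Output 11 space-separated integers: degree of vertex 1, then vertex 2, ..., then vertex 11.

p_1 = 8: count[8] becomes 1
p_2 = 6: count[6] becomes 1
p_3 = 10: count[10] becomes 1
p_4 = 7: count[7] becomes 1
p_5 = 1: count[1] becomes 1
p_6 = 2: count[2] becomes 1
p_7 = 5: count[5] becomes 1
p_8 = 10: count[10] becomes 2
p_9 = 1: count[1] becomes 2
Degrees (1 + count): deg[1]=1+2=3, deg[2]=1+1=2, deg[3]=1+0=1, deg[4]=1+0=1, deg[5]=1+1=2, deg[6]=1+1=2, deg[7]=1+1=2, deg[8]=1+1=2, deg[9]=1+0=1, deg[10]=1+2=3, deg[11]=1+0=1

Answer: 3 2 1 1 2 2 2 2 1 3 1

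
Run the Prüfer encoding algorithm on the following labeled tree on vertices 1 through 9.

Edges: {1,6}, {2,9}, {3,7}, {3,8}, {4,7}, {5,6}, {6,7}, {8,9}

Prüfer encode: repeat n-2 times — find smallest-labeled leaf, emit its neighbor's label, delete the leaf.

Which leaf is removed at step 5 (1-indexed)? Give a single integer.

Answer: 6

Derivation:
Step 1: current leaves = {1,2,4,5}. Remove leaf 1 (neighbor: 6).
Step 2: current leaves = {2,4,5}. Remove leaf 2 (neighbor: 9).
Step 3: current leaves = {4,5,9}. Remove leaf 4 (neighbor: 7).
Step 4: current leaves = {5,9}. Remove leaf 5 (neighbor: 6).
Step 5: current leaves = {6,9}. Remove leaf 6 (neighbor: 7).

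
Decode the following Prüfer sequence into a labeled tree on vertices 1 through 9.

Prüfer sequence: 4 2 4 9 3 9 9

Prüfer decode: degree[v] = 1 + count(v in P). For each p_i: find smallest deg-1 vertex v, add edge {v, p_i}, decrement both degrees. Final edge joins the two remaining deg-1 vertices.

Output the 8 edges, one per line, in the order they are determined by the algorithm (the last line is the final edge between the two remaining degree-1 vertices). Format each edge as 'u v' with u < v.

Initial degrees: {1:1, 2:2, 3:2, 4:3, 5:1, 6:1, 7:1, 8:1, 9:4}
Step 1: smallest deg-1 vertex = 1, p_1 = 4. Add edge {1,4}. Now deg[1]=0, deg[4]=2.
Step 2: smallest deg-1 vertex = 5, p_2 = 2. Add edge {2,5}. Now deg[5]=0, deg[2]=1.
Step 3: smallest deg-1 vertex = 2, p_3 = 4. Add edge {2,4}. Now deg[2]=0, deg[4]=1.
Step 4: smallest deg-1 vertex = 4, p_4 = 9. Add edge {4,9}. Now deg[4]=0, deg[9]=3.
Step 5: smallest deg-1 vertex = 6, p_5 = 3. Add edge {3,6}. Now deg[6]=0, deg[3]=1.
Step 6: smallest deg-1 vertex = 3, p_6 = 9. Add edge {3,9}. Now deg[3]=0, deg[9]=2.
Step 7: smallest deg-1 vertex = 7, p_7 = 9. Add edge {7,9}. Now deg[7]=0, deg[9]=1.
Final: two remaining deg-1 vertices are 8, 9. Add edge {8,9}.

Answer: 1 4
2 5
2 4
4 9
3 6
3 9
7 9
8 9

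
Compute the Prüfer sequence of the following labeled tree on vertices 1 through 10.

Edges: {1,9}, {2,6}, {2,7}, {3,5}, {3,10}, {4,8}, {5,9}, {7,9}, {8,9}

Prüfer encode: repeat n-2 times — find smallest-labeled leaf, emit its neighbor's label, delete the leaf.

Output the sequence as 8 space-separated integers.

Step 1: leaves = {1,4,6,10}. Remove smallest leaf 1, emit neighbor 9.
Step 2: leaves = {4,6,10}. Remove smallest leaf 4, emit neighbor 8.
Step 3: leaves = {6,8,10}. Remove smallest leaf 6, emit neighbor 2.
Step 4: leaves = {2,8,10}. Remove smallest leaf 2, emit neighbor 7.
Step 5: leaves = {7,8,10}. Remove smallest leaf 7, emit neighbor 9.
Step 6: leaves = {8,10}. Remove smallest leaf 8, emit neighbor 9.
Step 7: leaves = {9,10}. Remove smallest leaf 9, emit neighbor 5.
Step 8: leaves = {5,10}. Remove smallest leaf 5, emit neighbor 3.
Done: 2 vertices remain (3, 10). Sequence = [9 8 2 7 9 9 5 3]

Answer: 9 8 2 7 9 9 5 3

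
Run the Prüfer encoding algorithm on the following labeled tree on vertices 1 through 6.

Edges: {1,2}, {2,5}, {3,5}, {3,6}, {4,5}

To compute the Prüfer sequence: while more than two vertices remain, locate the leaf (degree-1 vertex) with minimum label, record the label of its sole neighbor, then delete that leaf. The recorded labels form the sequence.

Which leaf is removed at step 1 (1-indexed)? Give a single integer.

Step 1: current leaves = {1,4,6}. Remove leaf 1 (neighbor: 2).

Answer: 1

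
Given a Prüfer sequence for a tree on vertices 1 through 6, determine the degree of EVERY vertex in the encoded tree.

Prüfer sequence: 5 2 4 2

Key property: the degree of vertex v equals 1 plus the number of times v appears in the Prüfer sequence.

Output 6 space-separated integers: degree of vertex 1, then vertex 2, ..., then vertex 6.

p_1 = 5: count[5] becomes 1
p_2 = 2: count[2] becomes 1
p_3 = 4: count[4] becomes 1
p_4 = 2: count[2] becomes 2
Degrees (1 + count): deg[1]=1+0=1, deg[2]=1+2=3, deg[3]=1+0=1, deg[4]=1+1=2, deg[5]=1+1=2, deg[6]=1+0=1

Answer: 1 3 1 2 2 1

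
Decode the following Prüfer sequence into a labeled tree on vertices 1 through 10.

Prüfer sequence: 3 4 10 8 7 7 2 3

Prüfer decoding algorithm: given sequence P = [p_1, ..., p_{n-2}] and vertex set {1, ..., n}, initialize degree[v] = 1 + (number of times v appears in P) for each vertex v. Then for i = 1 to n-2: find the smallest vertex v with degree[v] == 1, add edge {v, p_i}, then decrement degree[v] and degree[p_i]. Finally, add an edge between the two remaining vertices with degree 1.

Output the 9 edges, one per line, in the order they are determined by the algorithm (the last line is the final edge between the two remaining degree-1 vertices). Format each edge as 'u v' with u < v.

Initial degrees: {1:1, 2:2, 3:3, 4:2, 5:1, 6:1, 7:3, 8:2, 9:1, 10:2}
Step 1: smallest deg-1 vertex = 1, p_1 = 3. Add edge {1,3}. Now deg[1]=0, deg[3]=2.
Step 2: smallest deg-1 vertex = 5, p_2 = 4. Add edge {4,5}. Now deg[5]=0, deg[4]=1.
Step 3: smallest deg-1 vertex = 4, p_3 = 10. Add edge {4,10}. Now deg[4]=0, deg[10]=1.
Step 4: smallest deg-1 vertex = 6, p_4 = 8. Add edge {6,8}. Now deg[6]=0, deg[8]=1.
Step 5: smallest deg-1 vertex = 8, p_5 = 7. Add edge {7,8}. Now deg[8]=0, deg[7]=2.
Step 6: smallest deg-1 vertex = 9, p_6 = 7. Add edge {7,9}. Now deg[9]=0, deg[7]=1.
Step 7: smallest deg-1 vertex = 7, p_7 = 2. Add edge {2,7}. Now deg[7]=0, deg[2]=1.
Step 8: smallest deg-1 vertex = 2, p_8 = 3. Add edge {2,3}. Now deg[2]=0, deg[3]=1.
Final: two remaining deg-1 vertices are 3, 10. Add edge {3,10}.

Answer: 1 3
4 5
4 10
6 8
7 8
7 9
2 7
2 3
3 10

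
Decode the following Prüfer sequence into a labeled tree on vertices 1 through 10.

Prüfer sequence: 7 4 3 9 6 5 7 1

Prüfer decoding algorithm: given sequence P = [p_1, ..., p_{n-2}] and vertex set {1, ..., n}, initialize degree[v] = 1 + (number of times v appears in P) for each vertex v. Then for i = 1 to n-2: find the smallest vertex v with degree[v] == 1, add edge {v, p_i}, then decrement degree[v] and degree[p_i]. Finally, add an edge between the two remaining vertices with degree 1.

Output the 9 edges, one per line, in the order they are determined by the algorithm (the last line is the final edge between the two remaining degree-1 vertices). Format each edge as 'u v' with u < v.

Answer: 2 7
4 8
3 4
3 9
6 9
5 6
5 7
1 7
1 10

Derivation:
Initial degrees: {1:2, 2:1, 3:2, 4:2, 5:2, 6:2, 7:3, 8:1, 9:2, 10:1}
Step 1: smallest deg-1 vertex = 2, p_1 = 7. Add edge {2,7}. Now deg[2]=0, deg[7]=2.
Step 2: smallest deg-1 vertex = 8, p_2 = 4. Add edge {4,8}. Now deg[8]=0, deg[4]=1.
Step 3: smallest deg-1 vertex = 4, p_3 = 3. Add edge {3,4}. Now deg[4]=0, deg[3]=1.
Step 4: smallest deg-1 vertex = 3, p_4 = 9. Add edge {3,9}. Now deg[3]=0, deg[9]=1.
Step 5: smallest deg-1 vertex = 9, p_5 = 6. Add edge {6,9}. Now deg[9]=0, deg[6]=1.
Step 6: smallest deg-1 vertex = 6, p_6 = 5. Add edge {5,6}. Now deg[6]=0, deg[5]=1.
Step 7: smallest deg-1 vertex = 5, p_7 = 7. Add edge {5,7}. Now deg[5]=0, deg[7]=1.
Step 8: smallest deg-1 vertex = 7, p_8 = 1. Add edge {1,7}. Now deg[7]=0, deg[1]=1.
Final: two remaining deg-1 vertices are 1, 10. Add edge {1,10}.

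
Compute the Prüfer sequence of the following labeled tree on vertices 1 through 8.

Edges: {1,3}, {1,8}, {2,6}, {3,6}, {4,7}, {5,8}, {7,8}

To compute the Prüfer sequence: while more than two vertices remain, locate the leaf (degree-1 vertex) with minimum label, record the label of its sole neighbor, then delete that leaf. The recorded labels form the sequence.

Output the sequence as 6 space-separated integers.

Answer: 6 7 8 3 1 8

Derivation:
Step 1: leaves = {2,4,5}. Remove smallest leaf 2, emit neighbor 6.
Step 2: leaves = {4,5,6}. Remove smallest leaf 4, emit neighbor 7.
Step 3: leaves = {5,6,7}. Remove smallest leaf 5, emit neighbor 8.
Step 4: leaves = {6,7}. Remove smallest leaf 6, emit neighbor 3.
Step 5: leaves = {3,7}. Remove smallest leaf 3, emit neighbor 1.
Step 6: leaves = {1,7}. Remove smallest leaf 1, emit neighbor 8.
Done: 2 vertices remain (7, 8). Sequence = [6 7 8 3 1 8]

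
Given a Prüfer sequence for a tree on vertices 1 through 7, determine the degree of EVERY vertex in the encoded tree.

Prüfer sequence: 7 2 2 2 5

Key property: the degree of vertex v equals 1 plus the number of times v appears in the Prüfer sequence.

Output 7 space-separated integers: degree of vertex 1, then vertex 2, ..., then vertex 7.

p_1 = 7: count[7] becomes 1
p_2 = 2: count[2] becomes 1
p_3 = 2: count[2] becomes 2
p_4 = 2: count[2] becomes 3
p_5 = 5: count[5] becomes 1
Degrees (1 + count): deg[1]=1+0=1, deg[2]=1+3=4, deg[3]=1+0=1, deg[4]=1+0=1, deg[5]=1+1=2, deg[6]=1+0=1, deg[7]=1+1=2

Answer: 1 4 1 1 2 1 2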